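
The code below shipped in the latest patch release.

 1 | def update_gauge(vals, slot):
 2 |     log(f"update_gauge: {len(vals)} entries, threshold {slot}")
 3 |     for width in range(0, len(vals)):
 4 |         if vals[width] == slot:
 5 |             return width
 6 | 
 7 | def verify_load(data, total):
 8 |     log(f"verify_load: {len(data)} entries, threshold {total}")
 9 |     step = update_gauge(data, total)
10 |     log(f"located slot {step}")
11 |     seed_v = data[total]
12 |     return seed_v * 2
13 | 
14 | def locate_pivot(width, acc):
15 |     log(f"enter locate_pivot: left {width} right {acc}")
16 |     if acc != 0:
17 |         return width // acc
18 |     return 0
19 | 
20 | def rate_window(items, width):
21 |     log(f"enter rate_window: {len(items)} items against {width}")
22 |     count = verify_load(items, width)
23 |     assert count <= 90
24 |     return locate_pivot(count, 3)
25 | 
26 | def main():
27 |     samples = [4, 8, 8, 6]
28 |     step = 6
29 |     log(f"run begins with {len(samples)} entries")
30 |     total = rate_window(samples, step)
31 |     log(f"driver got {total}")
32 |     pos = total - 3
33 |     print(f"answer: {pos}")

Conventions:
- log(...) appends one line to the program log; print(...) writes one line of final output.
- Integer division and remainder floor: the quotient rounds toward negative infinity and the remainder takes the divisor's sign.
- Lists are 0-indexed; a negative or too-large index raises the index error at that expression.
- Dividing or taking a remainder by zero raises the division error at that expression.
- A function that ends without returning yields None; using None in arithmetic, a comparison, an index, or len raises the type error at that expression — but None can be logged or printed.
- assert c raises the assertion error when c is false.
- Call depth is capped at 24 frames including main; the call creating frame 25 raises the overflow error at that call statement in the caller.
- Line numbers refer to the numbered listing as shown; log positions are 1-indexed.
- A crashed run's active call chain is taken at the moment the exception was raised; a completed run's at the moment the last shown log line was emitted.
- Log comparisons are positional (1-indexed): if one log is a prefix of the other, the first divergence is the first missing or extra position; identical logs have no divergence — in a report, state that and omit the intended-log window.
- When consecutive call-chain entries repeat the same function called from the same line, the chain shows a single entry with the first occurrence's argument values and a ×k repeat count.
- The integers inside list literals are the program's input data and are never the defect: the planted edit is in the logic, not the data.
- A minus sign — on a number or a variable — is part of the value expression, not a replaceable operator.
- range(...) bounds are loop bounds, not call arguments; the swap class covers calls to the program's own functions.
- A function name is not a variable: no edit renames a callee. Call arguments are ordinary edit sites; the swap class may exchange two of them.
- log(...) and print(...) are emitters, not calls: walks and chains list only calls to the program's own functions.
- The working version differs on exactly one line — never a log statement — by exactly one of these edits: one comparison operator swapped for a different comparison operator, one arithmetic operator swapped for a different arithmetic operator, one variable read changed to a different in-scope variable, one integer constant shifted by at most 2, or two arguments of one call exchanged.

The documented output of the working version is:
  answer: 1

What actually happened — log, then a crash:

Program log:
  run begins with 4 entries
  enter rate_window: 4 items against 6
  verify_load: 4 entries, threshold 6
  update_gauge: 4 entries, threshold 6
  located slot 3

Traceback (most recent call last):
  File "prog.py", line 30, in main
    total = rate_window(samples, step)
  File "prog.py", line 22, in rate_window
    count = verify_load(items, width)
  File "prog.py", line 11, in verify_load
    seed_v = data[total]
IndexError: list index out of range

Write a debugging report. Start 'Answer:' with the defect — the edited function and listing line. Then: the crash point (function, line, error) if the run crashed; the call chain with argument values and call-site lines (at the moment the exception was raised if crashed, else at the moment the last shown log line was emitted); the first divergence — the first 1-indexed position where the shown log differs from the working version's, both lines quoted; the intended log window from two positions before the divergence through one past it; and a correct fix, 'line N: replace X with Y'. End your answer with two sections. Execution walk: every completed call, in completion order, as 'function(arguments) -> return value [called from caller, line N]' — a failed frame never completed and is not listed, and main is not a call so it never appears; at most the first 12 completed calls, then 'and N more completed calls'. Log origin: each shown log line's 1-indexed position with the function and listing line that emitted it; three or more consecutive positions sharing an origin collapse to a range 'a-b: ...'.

Answer: the defect is in verify_load at line 11.
Key fact: Only 5 log lines were emitted before the run died; the intended continuation was 'enter locate_pivot: left 12 right 3'.
Crash: verify_load, line 11, IndexError.
Call chain: main -> rate_window([4, 8, 8, 6], 6) (called at line 30) -> verify_load([4, 8, 8, 6], 6) (called at line 22).
First divergence: position 6 — the faulty run's log ends after 5 lines; the working version continues with 'enter locate_pivot: left 12 right 3'.
Intended log window:
  4: update_gauge: 4 entries, threshold 6
  5: located slot 3
  6: enter locate_pivot: left 12 right 3
  7: driver got 4
Execution walk:
  update_gauge([4, 8, 8, 6], 6) -> 3  [called from verify_load, line 9]
Origin of each log line:
  1: emitted by main (line 29)
  2: emitted by rate_window (line 21)
  3: emitted by verify_load (line 8)
  4: emitted by update_gauge (line 2)
  5: emitted by verify_load (line 10)
A correct fix: line 11: replace `total` with `step`.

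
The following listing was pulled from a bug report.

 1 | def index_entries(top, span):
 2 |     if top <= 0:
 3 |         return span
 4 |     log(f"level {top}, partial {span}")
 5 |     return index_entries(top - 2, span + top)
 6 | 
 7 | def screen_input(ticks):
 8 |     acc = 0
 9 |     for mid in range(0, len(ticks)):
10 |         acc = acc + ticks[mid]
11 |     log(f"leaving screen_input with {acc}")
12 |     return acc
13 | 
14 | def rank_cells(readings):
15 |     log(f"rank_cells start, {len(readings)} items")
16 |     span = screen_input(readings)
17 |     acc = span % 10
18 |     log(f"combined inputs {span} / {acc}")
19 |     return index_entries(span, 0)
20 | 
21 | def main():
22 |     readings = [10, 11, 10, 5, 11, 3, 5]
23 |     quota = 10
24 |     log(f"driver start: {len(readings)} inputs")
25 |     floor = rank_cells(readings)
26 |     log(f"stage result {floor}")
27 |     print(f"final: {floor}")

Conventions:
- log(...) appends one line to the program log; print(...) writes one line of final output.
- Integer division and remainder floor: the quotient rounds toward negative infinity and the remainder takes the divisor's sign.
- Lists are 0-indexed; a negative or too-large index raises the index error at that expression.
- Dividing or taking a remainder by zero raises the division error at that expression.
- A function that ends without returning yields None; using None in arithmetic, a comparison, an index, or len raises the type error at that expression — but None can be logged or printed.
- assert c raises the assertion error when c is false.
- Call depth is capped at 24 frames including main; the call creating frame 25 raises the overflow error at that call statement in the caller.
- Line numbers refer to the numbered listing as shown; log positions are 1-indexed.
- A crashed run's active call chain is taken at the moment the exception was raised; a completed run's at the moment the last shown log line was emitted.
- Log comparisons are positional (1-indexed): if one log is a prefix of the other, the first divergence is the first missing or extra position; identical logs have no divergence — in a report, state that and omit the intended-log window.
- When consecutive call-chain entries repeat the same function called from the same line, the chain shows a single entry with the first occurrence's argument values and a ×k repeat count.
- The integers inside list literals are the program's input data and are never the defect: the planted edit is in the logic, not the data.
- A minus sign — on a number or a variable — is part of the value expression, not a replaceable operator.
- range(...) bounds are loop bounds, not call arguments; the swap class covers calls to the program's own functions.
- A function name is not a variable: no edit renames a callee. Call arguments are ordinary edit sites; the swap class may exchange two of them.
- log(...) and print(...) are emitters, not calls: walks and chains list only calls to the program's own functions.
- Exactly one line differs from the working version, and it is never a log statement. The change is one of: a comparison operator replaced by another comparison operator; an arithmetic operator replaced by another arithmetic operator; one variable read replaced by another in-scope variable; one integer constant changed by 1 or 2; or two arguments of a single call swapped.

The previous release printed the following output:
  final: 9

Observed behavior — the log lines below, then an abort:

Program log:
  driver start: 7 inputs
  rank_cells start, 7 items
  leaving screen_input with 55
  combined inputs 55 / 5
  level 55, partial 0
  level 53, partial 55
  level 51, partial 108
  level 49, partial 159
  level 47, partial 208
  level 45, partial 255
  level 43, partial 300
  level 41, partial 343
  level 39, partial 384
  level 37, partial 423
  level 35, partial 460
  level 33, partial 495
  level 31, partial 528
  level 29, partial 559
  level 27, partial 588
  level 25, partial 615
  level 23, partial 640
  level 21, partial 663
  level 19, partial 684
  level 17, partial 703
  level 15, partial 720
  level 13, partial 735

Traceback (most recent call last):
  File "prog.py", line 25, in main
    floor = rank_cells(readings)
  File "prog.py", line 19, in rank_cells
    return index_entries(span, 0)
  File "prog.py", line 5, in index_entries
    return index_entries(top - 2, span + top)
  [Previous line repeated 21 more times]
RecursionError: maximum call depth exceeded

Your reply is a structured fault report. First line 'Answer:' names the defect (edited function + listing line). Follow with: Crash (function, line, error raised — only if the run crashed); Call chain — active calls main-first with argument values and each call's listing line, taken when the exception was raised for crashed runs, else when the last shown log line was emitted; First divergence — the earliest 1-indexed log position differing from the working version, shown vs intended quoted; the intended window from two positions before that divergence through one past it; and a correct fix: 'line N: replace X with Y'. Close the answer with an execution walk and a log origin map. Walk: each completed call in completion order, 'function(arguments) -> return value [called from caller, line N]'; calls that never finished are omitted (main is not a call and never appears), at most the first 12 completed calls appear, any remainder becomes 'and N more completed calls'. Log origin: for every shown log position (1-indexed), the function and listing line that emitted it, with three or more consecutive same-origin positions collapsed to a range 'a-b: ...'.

Answer: the defect is in rank_cells at line 19.
Core observation: At log position 5 the runs split — shown 'level 55, partial 0', but the working version logs 'level 5, partial 0'.
Crash: index_entries, line 5, RecursionError.
Call chain: main -> rank_cells([10, 11, 10, 5, 11, 3, 5]) (called at line 25) -> index_entries(55, 0) (called at line 19) -> index_entries(53, 55) (called at line 5) ×21.
First divergence: position 5 — the shown line 'level 55, partial 0' should read 'level 5, partial 0'.
Intended log window:
  3: leaving screen_input with 55
  4: combined inputs 55 / 5
  5: level 5, partial 0
  6: level 3, partial 5
Execution walk:
  screen_input([10, 11, 10, 5, 11, 3, 5]) -> 55  [called from rank_cells, line 16]
Origin of each log line:
  1: from main, line 24
  2: from rank_cells, line 15
  3: from screen_input, line 11
  4: from rank_cells, line 18
  5-26: from index_entries, line 4
A correct fix: line 19: replace `span` with `acc`.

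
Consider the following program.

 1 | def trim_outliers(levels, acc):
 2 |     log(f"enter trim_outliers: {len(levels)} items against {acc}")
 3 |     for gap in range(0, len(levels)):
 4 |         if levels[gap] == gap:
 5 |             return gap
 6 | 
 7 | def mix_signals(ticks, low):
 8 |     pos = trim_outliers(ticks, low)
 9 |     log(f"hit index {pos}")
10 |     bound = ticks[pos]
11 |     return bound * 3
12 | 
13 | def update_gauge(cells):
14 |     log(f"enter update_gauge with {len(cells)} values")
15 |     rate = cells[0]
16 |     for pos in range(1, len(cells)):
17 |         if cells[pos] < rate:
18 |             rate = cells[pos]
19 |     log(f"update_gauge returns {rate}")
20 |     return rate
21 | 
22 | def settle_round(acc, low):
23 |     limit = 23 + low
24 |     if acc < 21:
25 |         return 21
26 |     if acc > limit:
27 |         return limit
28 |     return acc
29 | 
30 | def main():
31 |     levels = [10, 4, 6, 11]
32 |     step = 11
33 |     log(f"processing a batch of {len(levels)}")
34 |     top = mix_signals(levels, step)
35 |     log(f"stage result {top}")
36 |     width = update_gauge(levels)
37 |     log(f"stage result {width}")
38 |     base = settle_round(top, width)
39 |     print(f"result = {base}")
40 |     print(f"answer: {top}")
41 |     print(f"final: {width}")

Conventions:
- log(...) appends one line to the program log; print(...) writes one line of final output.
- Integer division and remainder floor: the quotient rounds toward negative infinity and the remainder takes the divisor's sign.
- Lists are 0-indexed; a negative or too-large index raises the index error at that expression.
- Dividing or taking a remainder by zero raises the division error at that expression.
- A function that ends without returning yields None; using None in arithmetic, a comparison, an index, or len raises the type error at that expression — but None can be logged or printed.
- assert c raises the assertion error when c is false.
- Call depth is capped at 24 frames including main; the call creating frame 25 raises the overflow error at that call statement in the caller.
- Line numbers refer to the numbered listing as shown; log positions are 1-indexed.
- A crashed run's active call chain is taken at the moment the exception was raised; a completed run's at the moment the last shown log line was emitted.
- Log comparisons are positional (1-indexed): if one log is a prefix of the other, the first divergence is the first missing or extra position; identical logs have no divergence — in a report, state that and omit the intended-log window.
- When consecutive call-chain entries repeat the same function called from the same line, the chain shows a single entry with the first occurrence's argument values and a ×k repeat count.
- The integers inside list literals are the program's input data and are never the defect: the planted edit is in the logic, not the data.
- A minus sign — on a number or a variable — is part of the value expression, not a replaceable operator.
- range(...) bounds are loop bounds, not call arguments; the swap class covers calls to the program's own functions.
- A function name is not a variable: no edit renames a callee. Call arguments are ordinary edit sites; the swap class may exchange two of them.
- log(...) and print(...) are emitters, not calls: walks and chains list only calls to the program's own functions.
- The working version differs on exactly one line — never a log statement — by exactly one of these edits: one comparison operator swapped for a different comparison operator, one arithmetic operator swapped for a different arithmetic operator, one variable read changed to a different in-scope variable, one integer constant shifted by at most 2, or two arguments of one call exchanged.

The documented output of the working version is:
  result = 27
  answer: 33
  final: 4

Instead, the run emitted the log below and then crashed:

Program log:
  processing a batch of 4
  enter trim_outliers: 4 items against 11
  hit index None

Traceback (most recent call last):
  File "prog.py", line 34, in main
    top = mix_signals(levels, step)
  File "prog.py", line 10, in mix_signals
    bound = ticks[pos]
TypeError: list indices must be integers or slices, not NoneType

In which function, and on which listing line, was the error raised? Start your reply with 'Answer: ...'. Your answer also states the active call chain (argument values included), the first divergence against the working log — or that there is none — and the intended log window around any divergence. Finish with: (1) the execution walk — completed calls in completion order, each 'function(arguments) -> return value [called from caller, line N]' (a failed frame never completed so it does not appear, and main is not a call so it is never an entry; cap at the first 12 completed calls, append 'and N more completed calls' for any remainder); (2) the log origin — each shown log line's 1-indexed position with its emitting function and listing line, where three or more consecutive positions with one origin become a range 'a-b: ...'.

Answer: the error was raised in mix_signals, line 10.
The tell: Log line 3 is where behavior first shows: 'hit index None' appears instead of 'hit index 3'.
Call chain: main -> mix_signals([10, 4, 6, 11], 11) (called at line 34).
First divergence: position 3 — the shown line 'hit index None' should read 'hit index 3'.
Intended log window:
  1: processing a batch of 4
  2: enter trim_outliers: 4 items against 11
  3: hit index 3
  4: stage result 33
Execution walk:
  trim_outliers([10, 4, 6, 11], 11) -> None  [called from mix_signals, line 8]
Log origins:
  1: emitted by main (line 33)
  2: emitted by trim_outliers (line 2)
  3: emitted by mix_signals (line 9)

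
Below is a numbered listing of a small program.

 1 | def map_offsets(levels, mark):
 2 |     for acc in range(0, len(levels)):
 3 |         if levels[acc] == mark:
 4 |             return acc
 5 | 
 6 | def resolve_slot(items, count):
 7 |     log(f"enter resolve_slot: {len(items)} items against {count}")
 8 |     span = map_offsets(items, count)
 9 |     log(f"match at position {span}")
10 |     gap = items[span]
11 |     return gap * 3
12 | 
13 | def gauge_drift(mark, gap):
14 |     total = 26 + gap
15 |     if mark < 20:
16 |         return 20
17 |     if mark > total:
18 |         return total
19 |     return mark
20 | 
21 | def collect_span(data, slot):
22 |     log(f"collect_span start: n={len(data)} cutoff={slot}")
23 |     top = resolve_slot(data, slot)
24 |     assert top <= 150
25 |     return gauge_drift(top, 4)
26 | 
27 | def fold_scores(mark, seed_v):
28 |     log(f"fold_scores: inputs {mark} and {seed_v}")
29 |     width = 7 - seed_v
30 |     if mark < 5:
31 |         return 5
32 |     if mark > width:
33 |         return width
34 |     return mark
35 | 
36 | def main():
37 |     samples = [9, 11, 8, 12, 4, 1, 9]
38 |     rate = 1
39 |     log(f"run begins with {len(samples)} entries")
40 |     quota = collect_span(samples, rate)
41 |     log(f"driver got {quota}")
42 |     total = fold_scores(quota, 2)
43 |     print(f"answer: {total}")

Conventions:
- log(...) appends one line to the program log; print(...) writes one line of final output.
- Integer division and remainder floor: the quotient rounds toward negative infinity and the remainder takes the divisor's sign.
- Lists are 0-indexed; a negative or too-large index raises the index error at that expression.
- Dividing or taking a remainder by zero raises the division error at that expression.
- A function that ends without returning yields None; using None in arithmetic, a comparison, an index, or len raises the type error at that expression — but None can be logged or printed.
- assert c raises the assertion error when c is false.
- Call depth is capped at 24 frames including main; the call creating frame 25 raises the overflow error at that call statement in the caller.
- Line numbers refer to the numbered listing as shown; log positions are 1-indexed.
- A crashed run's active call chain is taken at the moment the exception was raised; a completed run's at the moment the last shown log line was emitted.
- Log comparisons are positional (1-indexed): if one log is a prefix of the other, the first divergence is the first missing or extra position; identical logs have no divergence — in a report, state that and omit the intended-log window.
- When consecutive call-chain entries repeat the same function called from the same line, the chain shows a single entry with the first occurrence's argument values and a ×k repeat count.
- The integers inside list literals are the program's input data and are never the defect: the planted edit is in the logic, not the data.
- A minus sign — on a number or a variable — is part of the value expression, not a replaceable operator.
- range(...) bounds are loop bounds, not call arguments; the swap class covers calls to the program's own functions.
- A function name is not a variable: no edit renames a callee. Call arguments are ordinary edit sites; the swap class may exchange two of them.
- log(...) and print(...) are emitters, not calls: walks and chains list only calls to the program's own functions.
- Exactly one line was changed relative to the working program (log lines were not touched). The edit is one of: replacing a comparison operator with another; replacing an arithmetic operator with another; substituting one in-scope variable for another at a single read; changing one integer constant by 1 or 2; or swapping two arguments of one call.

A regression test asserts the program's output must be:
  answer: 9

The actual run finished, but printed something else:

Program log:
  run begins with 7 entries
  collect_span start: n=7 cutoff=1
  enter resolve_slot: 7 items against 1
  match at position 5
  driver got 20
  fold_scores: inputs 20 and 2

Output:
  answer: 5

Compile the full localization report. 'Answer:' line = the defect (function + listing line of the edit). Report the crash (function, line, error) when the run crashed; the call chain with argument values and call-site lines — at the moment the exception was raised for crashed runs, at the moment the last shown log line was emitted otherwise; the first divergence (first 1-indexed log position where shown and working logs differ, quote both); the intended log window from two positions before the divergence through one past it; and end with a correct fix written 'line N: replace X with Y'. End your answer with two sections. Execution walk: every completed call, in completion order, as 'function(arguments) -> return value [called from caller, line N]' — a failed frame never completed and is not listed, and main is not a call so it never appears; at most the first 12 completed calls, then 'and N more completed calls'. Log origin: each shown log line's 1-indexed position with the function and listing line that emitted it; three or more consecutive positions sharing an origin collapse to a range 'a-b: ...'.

Answer: the defect is in fold_scores at line 29.
Key fact: Log streams are identical — the defect surfaces only in the printed output.
Call chain: main -> fold_scores(20, 2) (called at line 42).
First divergence: none; the two logs match at every position.
Execution walk:
  map_offsets([9, 11, 8, 12, 4, 1, 9], 1) -> 5  [called from resolve_slot, line 8]
  resolve_slot([9, 11, 8, 12, 4, 1, 9], 1) -> 3  [called from collect_span, line 23]
  gauge_drift(3, 4) -> 20  [called from collect_span, line 25]
  collect_span([9, 11, 8, 12, 4, 1, 9], 1) -> 20  [called from main, line 40]
  fold_scores(20, 2) -> 5  [called from main, line 42]
Log line origins:
  1: from main, line 39
  2: from collect_span, line 22
  3: from resolve_slot, line 7
  4: from resolve_slot, line 9
  5: from main, line 41
  6: from fold_scores, line 28
A correct fix: line 29: replace `-` with `+`.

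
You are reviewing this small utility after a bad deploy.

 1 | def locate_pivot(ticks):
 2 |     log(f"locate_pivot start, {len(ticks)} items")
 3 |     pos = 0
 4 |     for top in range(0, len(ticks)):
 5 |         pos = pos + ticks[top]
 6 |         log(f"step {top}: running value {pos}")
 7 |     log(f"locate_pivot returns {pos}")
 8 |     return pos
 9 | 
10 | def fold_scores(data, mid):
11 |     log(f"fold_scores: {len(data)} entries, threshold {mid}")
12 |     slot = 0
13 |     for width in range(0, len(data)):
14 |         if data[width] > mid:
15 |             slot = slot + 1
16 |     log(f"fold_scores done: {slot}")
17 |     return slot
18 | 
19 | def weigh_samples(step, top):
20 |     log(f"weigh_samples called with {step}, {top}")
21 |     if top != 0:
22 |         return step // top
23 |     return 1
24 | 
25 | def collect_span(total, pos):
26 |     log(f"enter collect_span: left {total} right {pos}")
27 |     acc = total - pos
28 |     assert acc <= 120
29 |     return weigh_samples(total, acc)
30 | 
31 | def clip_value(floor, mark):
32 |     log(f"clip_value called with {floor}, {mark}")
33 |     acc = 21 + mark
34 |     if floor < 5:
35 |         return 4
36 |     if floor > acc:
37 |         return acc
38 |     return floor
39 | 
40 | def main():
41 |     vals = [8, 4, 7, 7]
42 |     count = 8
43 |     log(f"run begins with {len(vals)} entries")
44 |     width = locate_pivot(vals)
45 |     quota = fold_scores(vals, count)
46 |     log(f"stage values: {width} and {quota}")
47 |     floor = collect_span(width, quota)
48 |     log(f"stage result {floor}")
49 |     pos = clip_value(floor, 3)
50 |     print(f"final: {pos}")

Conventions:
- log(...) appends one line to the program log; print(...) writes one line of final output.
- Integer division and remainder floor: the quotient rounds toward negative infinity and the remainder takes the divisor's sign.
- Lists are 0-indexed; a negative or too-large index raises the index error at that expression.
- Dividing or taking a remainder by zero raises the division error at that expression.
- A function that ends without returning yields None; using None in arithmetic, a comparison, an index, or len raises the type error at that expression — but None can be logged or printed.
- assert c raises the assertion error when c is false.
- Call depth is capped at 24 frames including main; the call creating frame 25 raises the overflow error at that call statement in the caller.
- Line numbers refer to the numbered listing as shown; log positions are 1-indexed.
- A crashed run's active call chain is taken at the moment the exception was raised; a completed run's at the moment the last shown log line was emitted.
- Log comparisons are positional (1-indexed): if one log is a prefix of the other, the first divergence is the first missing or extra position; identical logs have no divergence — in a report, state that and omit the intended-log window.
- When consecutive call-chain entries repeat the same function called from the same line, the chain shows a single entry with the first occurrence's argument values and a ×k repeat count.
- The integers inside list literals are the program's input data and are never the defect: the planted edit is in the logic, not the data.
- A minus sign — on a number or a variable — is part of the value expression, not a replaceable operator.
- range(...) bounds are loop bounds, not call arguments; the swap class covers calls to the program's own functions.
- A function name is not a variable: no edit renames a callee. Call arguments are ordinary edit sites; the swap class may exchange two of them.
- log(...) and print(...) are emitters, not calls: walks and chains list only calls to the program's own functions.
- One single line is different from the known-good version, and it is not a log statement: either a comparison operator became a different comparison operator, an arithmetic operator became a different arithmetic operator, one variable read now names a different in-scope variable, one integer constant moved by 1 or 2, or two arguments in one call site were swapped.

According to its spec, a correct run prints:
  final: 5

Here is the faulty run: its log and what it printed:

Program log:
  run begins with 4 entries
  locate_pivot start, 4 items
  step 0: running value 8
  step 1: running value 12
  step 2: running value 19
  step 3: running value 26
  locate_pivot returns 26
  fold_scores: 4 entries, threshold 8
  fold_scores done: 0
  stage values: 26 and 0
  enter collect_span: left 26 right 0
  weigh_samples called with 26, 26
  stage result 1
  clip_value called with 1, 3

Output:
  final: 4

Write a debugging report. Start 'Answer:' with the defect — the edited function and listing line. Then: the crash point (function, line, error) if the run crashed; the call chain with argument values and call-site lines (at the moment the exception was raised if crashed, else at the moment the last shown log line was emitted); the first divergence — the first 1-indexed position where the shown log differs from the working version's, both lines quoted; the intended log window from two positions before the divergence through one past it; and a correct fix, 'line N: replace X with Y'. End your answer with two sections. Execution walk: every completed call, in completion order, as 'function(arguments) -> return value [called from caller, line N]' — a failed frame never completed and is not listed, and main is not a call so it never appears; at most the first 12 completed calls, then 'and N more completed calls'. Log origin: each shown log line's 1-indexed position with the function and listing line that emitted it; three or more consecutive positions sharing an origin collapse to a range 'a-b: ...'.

Answer: the defect is in clip_value at line 35.
The tell: Nothing in the log betrays the bug — only the output does.
Call chain: main -> clip_value(1, 3) (called at line 49).
First divergence: none (the log streams are identical).
Execution walk:
  locate_pivot([8, 4, 7, 7]) -> 26  [called from main, line 44]
  fold_scores([8, 4, 7, 7], 8) -> 0  [called from main, line 45]
  weigh_samples(26, 26) -> 1  [called from collect_span, line 29]
  collect_span(26, 0) -> 1  [called from main, line 47]
  clip_value(1, 3) -> 4  [called from main, line 49]
Origin of each log line:
  1: from main, line 43
  2: from locate_pivot, line 2
  3-6: from locate_pivot, line 6
  7: from locate_pivot, line 7
  8: from fold_scores, line 11
  9: from fold_scores, line 16
  10: from main, line 46
  11: from collect_span, line 26
  12: from weigh_samples, line 20
  13: from main, line 48
  14: from clip_value, line 32
A correct fix: line 35: replace `4` with `5`.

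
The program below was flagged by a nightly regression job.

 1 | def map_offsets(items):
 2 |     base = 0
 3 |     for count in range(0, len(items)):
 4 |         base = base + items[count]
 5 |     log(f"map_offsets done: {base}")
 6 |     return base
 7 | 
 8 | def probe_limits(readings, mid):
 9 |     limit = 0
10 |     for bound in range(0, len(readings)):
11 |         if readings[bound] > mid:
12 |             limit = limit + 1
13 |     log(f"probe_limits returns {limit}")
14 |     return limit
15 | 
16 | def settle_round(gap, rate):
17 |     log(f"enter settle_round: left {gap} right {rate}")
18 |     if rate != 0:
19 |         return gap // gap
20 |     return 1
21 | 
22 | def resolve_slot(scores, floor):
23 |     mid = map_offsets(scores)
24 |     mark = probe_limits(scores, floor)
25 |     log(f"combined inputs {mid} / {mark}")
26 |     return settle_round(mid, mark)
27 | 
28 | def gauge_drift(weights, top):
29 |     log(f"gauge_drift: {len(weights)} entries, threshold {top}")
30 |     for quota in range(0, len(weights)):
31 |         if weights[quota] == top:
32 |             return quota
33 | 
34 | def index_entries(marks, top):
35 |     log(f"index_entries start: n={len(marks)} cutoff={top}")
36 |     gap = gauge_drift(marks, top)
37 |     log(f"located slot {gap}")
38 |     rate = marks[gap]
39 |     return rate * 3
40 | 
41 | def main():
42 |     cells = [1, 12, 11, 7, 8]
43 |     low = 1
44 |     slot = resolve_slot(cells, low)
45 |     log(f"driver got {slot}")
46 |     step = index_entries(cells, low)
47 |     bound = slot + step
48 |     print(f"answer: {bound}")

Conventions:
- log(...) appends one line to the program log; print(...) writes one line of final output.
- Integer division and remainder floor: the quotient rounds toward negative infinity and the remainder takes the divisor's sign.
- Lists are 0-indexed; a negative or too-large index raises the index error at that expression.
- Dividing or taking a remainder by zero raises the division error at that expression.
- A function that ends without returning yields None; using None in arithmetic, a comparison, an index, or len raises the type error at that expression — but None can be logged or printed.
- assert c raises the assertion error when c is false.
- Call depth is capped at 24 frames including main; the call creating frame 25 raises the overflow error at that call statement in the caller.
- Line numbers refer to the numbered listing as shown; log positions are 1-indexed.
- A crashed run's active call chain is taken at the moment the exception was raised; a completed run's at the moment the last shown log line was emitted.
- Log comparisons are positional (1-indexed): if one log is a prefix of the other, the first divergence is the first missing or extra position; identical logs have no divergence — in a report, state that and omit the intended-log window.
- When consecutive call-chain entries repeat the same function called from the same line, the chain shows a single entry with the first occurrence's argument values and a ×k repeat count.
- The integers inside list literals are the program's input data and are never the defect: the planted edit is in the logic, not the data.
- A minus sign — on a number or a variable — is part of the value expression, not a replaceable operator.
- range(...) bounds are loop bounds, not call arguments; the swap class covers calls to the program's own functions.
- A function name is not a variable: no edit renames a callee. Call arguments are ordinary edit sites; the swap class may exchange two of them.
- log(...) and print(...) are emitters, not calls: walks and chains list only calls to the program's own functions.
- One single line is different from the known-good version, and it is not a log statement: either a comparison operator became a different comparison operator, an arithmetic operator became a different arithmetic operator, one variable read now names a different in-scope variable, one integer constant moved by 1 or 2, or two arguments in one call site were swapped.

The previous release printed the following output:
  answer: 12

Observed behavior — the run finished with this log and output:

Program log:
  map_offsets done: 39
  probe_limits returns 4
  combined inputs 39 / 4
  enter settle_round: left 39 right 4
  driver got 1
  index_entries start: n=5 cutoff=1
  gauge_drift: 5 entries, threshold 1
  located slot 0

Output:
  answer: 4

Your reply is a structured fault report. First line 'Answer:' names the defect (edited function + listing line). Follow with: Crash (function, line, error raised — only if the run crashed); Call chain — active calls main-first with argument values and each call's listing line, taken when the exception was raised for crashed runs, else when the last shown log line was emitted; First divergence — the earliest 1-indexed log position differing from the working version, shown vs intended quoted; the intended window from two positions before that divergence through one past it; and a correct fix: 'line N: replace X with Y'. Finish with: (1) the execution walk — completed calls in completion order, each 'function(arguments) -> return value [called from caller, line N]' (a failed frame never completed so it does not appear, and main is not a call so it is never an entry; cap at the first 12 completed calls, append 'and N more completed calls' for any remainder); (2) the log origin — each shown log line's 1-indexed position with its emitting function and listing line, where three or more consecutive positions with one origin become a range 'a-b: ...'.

Answer: the defect is in settle_round at line 19.
The tell: The log first diverges at position 5: the faulty run prints 'driver got 1' where the working version prints 'driver got 9'.
Call chain: main -> index_entries([1, 12, 11, 7, 8], 1) (called at line 46).
First divergence: position 5; shown 'driver got 1' vs intended 'driver got 9'.
Intended log window:
  3: combined inputs 39 / 4
  4: enter settle_round: left 39 right 4
  5: driver got 9
  6: index_entries start: n=5 cutoff=1
Execution walk:
  map_offsets([1, 12, 11, 7, 8]) -> 39  [called from resolve_slot, line 23]
  probe_limits([1, 12, 11, 7, 8], 1) -> 4  [called from resolve_slot, line 24]
  settle_round(39, 4) -> 1  [called from resolve_slot, line 26]
  resolve_slot([1, 12, 11, 7, 8], 1) -> 1  [called from main, line 44]
  gauge_drift([1, 12, 11, 7, 8], 1) -> 0  [called from index_entries, line 36]
  index_entries([1, 12, 11, 7, 8], 1) -> 3  [called from main, line 46]
Log origin:
  1: emitted by map_offsets (line 5)
  2: emitted by probe_limits (line 13)
  3: emitted by resolve_slot (line 25)
  4: emitted by settle_round (line 17)
  5: emitted by main (line 45)
  6: emitted by index_entries (line 35)
  7: emitted by gauge_drift (line 29)
  8: emitted by index_entries (line 37)
A correct fix: line 19: replace `gap // gap` with `gap // rate`.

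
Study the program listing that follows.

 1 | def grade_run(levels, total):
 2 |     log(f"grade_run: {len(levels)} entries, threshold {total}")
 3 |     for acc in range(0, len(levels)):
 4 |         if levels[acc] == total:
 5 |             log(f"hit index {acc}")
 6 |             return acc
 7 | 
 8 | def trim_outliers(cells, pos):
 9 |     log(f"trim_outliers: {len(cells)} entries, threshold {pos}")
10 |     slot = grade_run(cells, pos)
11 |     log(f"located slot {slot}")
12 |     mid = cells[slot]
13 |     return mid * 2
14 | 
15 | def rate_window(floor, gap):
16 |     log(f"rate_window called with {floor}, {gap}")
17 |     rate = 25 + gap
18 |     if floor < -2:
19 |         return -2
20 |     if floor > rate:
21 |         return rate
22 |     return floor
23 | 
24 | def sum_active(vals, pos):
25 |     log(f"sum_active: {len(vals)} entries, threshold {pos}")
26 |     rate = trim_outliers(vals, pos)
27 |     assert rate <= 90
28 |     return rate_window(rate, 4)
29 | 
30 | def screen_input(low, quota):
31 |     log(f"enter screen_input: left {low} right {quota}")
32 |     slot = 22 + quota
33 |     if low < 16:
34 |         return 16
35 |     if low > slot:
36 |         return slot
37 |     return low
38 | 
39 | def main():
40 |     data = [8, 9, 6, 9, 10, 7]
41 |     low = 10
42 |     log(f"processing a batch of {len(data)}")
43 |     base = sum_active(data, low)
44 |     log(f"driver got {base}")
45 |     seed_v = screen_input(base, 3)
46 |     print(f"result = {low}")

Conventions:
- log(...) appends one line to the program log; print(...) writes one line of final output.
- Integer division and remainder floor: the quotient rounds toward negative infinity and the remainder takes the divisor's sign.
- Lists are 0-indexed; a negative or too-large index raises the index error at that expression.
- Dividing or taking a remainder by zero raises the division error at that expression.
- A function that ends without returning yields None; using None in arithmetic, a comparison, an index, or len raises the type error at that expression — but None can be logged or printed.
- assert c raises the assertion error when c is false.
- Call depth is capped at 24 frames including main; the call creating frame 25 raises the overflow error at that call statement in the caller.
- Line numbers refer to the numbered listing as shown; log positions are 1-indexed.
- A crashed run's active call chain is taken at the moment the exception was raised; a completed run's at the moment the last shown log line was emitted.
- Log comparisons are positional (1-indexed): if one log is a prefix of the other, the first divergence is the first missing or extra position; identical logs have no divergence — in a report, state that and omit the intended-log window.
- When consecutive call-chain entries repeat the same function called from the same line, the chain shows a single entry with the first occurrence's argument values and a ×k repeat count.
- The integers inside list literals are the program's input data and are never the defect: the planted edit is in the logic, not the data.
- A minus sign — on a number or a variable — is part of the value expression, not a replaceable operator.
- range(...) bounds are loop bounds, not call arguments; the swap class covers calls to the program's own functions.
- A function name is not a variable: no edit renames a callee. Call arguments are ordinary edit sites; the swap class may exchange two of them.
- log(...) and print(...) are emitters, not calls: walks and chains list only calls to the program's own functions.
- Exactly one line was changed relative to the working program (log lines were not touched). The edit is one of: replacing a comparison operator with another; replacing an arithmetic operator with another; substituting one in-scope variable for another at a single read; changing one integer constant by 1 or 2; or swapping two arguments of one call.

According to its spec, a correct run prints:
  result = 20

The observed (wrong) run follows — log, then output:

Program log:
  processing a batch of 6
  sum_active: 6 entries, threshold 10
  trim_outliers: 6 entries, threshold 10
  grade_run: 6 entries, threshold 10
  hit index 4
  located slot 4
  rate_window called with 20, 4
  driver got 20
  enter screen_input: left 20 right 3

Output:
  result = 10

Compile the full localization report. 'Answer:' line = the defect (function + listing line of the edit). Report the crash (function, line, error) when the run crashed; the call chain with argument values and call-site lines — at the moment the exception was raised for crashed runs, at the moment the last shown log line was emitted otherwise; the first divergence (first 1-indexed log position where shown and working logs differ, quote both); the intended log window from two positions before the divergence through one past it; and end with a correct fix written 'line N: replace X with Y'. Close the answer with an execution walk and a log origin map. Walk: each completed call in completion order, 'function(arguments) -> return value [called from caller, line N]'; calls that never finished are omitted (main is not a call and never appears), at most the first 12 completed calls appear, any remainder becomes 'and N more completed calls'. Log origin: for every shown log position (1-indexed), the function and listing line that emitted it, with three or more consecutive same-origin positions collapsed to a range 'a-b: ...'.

Answer: the defect is in main at line 46.
Core observation: The logs agree in full; only the final output differs.
Call chain: main -> screen_input(20, 3) (called at line 45).
First divergence: none (the log streams are identical).
Execution walk:
  grade_run([8, 9, 6, 9, 10, 7], 10) -> 4  [called from trim_outliers, line 10]
  trim_outliers([8, 9, 6, 9, 10, 7], 10) -> 20  [called from sum_active, line 26]
  rate_window(20, 4) -> 20  [called from sum_active, line 28]
  sum_active([8, 9, 6, 9, 10, 7], 10) -> 20  [called from main, line 43]
  screen_input(20, 3) -> 20  [called from main, line 45]
Origin of each log line:
  1: logged in main at line 42
  2: logged in sum_active at line 25
  3: logged in trim_outliers at line 9
  4: logged in grade_run at line 2
  5: logged in grade_run at line 5
  6: logged in trim_outliers at line 11
  7: logged in rate_window at line 16
  8: logged in main at line 44
  9: logged in screen_input at line 31
A correct fix: line 46: replace `low` with `seed_v`.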